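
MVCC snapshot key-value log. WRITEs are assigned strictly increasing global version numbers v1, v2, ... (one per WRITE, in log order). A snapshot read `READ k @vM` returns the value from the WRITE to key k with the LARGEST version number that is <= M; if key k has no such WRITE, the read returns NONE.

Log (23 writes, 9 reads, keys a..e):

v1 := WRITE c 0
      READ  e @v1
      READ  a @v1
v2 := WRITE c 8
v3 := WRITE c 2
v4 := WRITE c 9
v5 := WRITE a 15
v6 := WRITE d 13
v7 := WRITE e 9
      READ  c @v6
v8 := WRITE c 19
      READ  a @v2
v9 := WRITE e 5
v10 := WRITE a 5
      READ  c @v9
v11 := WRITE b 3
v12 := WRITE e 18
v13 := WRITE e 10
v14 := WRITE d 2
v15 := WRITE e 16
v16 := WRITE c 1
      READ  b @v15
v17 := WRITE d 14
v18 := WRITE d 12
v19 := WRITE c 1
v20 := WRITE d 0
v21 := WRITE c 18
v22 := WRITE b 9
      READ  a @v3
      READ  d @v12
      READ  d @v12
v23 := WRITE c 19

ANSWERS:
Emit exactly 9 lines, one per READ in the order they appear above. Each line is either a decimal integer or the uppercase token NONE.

Answer: NONE
NONE
9
NONE
19
3
NONE
13
13

Derivation:
v1: WRITE c=0  (c history now [(1, 0)])
READ e @v1: history=[] -> no version <= 1 -> NONE
READ a @v1: history=[] -> no version <= 1 -> NONE
v2: WRITE c=8  (c history now [(1, 0), (2, 8)])
v3: WRITE c=2  (c history now [(1, 0), (2, 8), (3, 2)])
v4: WRITE c=9  (c history now [(1, 0), (2, 8), (3, 2), (4, 9)])
v5: WRITE a=15  (a history now [(5, 15)])
v6: WRITE d=13  (d history now [(6, 13)])
v7: WRITE e=9  (e history now [(7, 9)])
READ c @v6: history=[(1, 0), (2, 8), (3, 2), (4, 9)] -> pick v4 -> 9
v8: WRITE c=19  (c history now [(1, 0), (2, 8), (3, 2), (4, 9), (8, 19)])
READ a @v2: history=[(5, 15)] -> no version <= 2 -> NONE
v9: WRITE e=5  (e history now [(7, 9), (9, 5)])
v10: WRITE a=5  (a history now [(5, 15), (10, 5)])
READ c @v9: history=[(1, 0), (2, 8), (3, 2), (4, 9), (8, 19)] -> pick v8 -> 19
v11: WRITE b=3  (b history now [(11, 3)])
v12: WRITE e=18  (e history now [(7, 9), (9, 5), (12, 18)])
v13: WRITE e=10  (e history now [(7, 9), (9, 5), (12, 18), (13, 10)])
v14: WRITE d=2  (d history now [(6, 13), (14, 2)])
v15: WRITE e=16  (e history now [(7, 9), (9, 5), (12, 18), (13, 10), (15, 16)])
v16: WRITE c=1  (c history now [(1, 0), (2, 8), (3, 2), (4, 9), (8, 19), (16, 1)])
READ b @v15: history=[(11, 3)] -> pick v11 -> 3
v17: WRITE d=14  (d history now [(6, 13), (14, 2), (17, 14)])
v18: WRITE d=12  (d history now [(6, 13), (14, 2), (17, 14), (18, 12)])
v19: WRITE c=1  (c history now [(1, 0), (2, 8), (3, 2), (4, 9), (8, 19), (16, 1), (19, 1)])
v20: WRITE d=0  (d history now [(6, 13), (14, 2), (17, 14), (18, 12), (20, 0)])
v21: WRITE c=18  (c history now [(1, 0), (2, 8), (3, 2), (4, 9), (8, 19), (16, 1), (19, 1), (21, 18)])
v22: WRITE b=9  (b history now [(11, 3), (22, 9)])
READ a @v3: history=[(5, 15), (10, 5)] -> no version <= 3 -> NONE
READ d @v12: history=[(6, 13), (14, 2), (17, 14), (18, 12), (20, 0)] -> pick v6 -> 13
READ d @v12: history=[(6, 13), (14, 2), (17, 14), (18, 12), (20, 0)] -> pick v6 -> 13
v23: WRITE c=19  (c history now [(1, 0), (2, 8), (3, 2), (4, 9), (8, 19), (16, 1), (19, 1), (21, 18), (23, 19)])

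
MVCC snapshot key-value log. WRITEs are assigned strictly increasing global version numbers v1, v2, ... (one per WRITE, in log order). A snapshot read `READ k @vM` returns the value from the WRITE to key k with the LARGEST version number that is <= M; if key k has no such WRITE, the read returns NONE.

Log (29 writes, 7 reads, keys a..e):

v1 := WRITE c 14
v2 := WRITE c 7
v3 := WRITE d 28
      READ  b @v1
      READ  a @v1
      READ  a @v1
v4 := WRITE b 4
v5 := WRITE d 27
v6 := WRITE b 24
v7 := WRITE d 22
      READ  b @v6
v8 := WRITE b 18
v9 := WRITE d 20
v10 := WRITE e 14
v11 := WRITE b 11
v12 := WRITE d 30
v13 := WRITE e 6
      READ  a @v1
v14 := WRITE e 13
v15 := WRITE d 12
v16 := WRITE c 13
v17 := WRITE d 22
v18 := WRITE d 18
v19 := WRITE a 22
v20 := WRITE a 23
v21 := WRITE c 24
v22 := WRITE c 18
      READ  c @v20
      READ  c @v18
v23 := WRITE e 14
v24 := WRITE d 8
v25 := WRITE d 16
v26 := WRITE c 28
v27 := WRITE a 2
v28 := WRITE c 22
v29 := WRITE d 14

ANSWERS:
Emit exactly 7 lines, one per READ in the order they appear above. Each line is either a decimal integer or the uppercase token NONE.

v1: WRITE c=14  (c history now [(1, 14)])
v2: WRITE c=7  (c history now [(1, 14), (2, 7)])
v3: WRITE d=28  (d history now [(3, 28)])
READ b @v1: history=[] -> no version <= 1 -> NONE
READ a @v1: history=[] -> no version <= 1 -> NONE
READ a @v1: history=[] -> no version <= 1 -> NONE
v4: WRITE b=4  (b history now [(4, 4)])
v5: WRITE d=27  (d history now [(3, 28), (5, 27)])
v6: WRITE b=24  (b history now [(4, 4), (6, 24)])
v7: WRITE d=22  (d history now [(3, 28), (5, 27), (7, 22)])
READ b @v6: history=[(4, 4), (6, 24)] -> pick v6 -> 24
v8: WRITE b=18  (b history now [(4, 4), (6, 24), (8, 18)])
v9: WRITE d=20  (d history now [(3, 28), (5, 27), (7, 22), (9, 20)])
v10: WRITE e=14  (e history now [(10, 14)])
v11: WRITE b=11  (b history now [(4, 4), (6, 24), (8, 18), (11, 11)])
v12: WRITE d=30  (d history now [(3, 28), (5, 27), (7, 22), (9, 20), (12, 30)])
v13: WRITE e=6  (e history now [(10, 14), (13, 6)])
READ a @v1: history=[] -> no version <= 1 -> NONE
v14: WRITE e=13  (e history now [(10, 14), (13, 6), (14, 13)])
v15: WRITE d=12  (d history now [(3, 28), (5, 27), (7, 22), (9, 20), (12, 30), (15, 12)])
v16: WRITE c=13  (c history now [(1, 14), (2, 7), (16, 13)])
v17: WRITE d=22  (d history now [(3, 28), (5, 27), (7, 22), (9, 20), (12, 30), (15, 12), (17, 22)])
v18: WRITE d=18  (d history now [(3, 28), (5, 27), (7, 22), (9, 20), (12, 30), (15, 12), (17, 22), (18, 18)])
v19: WRITE a=22  (a history now [(19, 22)])
v20: WRITE a=23  (a history now [(19, 22), (20, 23)])
v21: WRITE c=24  (c history now [(1, 14), (2, 7), (16, 13), (21, 24)])
v22: WRITE c=18  (c history now [(1, 14), (2, 7), (16, 13), (21, 24), (22, 18)])
READ c @v20: history=[(1, 14), (2, 7), (16, 13), (21, 24), (22, 18)] -> pick v16 -> 13
READ c @v18: history=[(1, 14), (2, 7), (16, 13), (21, 24), (22, 18)] -> pick v16 -> 13
v23: WRITE e=14  (e history now [(10, 14), (13, 6), (14, 13), (23, 14)])
v24: WRITE d=8  (d history now [(3, 28), (5, 27), (7, 22), (9, 20), (12, 30), (15, 12), (17, 22), (18, 18), (24, 8)])
v25: WRITE d=16  (d history now [(3, 28), (5, 27), (7, 22), (9, 20), (12, 30), (15, 12), (17, 22), (18, 18), (24, 8), (25, 16)])
v26: WRITE c=28  (c history now [(1, 14), (2, 7), (16, 13), (21, 24), (22, 18), (26, 28)])
v27: WRITE a=2  (a history now [(19, 22), (20, 23), (27, 2)])
v28: WRITE c=22  (c history now [(1, 14), (2, 7), (16, 13), (21, 24), (22, 18), (26, 28), (28, 22)])
v29: WRITE d=14  (d history now [(3, 28), (5, 27), (7, 22), (9, 20), (12, 30), (15, 12), (17, 22), (18, 18), (24, 8), (25, 16), (29, 14)])

Answer: NONE
NONE
NONE
24
NONE
13
13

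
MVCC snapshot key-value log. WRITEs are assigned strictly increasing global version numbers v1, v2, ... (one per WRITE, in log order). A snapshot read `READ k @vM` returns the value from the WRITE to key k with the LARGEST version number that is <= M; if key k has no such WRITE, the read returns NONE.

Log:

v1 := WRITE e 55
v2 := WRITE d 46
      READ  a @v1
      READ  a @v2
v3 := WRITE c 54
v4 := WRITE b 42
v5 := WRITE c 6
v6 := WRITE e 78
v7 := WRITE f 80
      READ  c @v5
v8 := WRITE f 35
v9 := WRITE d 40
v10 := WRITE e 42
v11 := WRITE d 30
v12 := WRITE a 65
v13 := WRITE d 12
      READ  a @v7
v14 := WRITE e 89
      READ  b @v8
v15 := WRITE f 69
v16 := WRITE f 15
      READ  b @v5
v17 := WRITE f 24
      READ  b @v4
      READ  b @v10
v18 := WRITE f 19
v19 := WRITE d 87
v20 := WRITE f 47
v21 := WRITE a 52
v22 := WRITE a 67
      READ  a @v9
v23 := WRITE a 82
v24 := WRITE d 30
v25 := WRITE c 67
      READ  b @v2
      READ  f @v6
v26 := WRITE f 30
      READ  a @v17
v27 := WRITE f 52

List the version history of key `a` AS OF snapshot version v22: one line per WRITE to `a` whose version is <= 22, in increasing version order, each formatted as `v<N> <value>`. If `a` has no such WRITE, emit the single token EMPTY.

Answer: v12 65
v21 52
v22 67

Derivation:
Scan writes for key=a with version <= 22:
  v1 WRITE e 55 -> skip
  v2 WRITE d 46 -> skip
  v3 WRITE c 54 -> skip
  v4 WRITE b 42 -> skip
  v5 WRITE c 6 -> skip
  v6 WRITE e 78 -> skip
  v7 WRITE f 80 -> skip
  v8 WRITE f 35 -> skip
  v9 WRITE d 40 -> skip
  v10 WRITE e 42 -> skip
  v11 WRITE d 30 -> skip
  v12 WRITE a 65 -> keep
  v13 WRITE d 12 -> skip
  v14 WRITE e 89 -> skip
  v15 WRITE f 69 -> skip
  v16 WRITE f 15 -> skip
  v17 WRITE f 24 -> skip
  v18 WRITE f 19 -> skip
  v19 WRITE d 87 -> skip
  v20 WRITE f 47 -> skip
  v21 WRITE a 52 -> keep
  v22 WRITE a 67 -> keep
  v23 WRITE a 82 -> drop (> snap)
  v24 WRITE d 30 -> skip
  v25 WRITE c 67 -> skip
  v26 WRITE f 30 -> skip
  v27 WRITE f 52 -> skip
Collected: [(12, 65), (21, 52), (22, 67)]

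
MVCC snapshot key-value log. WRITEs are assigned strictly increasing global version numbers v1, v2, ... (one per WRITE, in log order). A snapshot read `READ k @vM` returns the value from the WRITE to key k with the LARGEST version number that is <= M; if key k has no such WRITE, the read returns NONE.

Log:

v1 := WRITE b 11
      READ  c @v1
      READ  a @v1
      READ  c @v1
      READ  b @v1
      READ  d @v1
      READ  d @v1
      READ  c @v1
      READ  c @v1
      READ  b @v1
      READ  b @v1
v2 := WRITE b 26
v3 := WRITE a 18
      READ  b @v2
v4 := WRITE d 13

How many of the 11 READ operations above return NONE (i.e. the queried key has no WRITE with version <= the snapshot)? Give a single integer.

Answer: 7

Derivation:
v1: WRITE b=11  (b history now [(1, 11)])
READ c @v1: history=[] -> no version <= 1 -> NONE
READ a @v1: history=[] -> no version <= 1 -> NONE
READ c @v1: history=[] -> no version <= 1 -> NONE
READ b @v1: history=[(1, 11)] -> pick v1 -> 11
READ d @v1: history=[] -> no version <= 1 -> NONE
READ d @v1: history=[] -> no version <= 1 -> NONE
READ c @v1: history=[] -> no version <= 1 -> NONE
READ c @v1: history=[] -> no version <= 1 -> NONE
READ b @v1: history=[(1, 11)] -> pick v1 -> 11
READ b @v1: history=[(1, 11)] -> pick v1 -> 11
v2: WRITE b=26  (b history now [(1, 11), (2, 26)])
v3: WRITE a=18  (a history now [(3, 18)])
READ b @v2: history=[(1, 11), (2, 26)] -> pick v2 -> 26
v4: WRITE d=13  (d history now [(4, 13)])
Read results in order: ['NONE', 'NONE', 'NONE', '11', 'NONE', 'NONE', 'NONE', 'NONE', '11', '11', '26']
NONE count = 7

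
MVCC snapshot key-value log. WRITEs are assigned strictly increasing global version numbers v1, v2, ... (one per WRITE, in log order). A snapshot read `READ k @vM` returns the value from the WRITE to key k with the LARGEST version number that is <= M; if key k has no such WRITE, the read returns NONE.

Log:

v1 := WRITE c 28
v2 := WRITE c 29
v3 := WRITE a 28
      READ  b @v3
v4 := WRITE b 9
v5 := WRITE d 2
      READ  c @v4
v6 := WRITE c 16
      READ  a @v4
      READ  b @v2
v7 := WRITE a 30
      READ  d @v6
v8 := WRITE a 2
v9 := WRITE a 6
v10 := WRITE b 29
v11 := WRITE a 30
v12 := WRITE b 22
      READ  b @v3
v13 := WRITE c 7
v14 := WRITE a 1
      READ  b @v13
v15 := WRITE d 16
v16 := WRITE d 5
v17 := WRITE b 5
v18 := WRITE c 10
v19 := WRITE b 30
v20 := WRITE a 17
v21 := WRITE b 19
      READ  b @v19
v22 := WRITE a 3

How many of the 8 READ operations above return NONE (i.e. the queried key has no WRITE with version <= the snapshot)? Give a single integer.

Answer: 3

Derivation:
v1: WRITE c=28  (c history now [(1, 28)])
v2: WRITE c=29  (c history now [(1, 28), (2, 29)])
v3: WRITE a=28  (a history now [(3, 28)])
READ b @v3: history=[] -> no version <= 3 -> NONE
v4: WRITE b=9  (b history now [(4, 9)])
v5: WRITE d=2  (d history now [(5, 2)])
READ c @v4: history=[(1, 28), (2, 29)] -> pick v2 -> 29
v6: WRITE c=16  (c history now [(1, 28), (2, 29), (6, 16)])
READ a @v4: history=[(3, 28)] -> pick v3 -> 28
READ b @v2: history=[(4, 9)] -> no version <= 2 -> NONE
v7: WRITE a=30  (a history now [(3, 28), (7, 30)])
READ d @v6: history=[(5, 2)] -> pick v5 -> 2
v8: WRITE a=2  (a history now [(3, 28), (7, 30), (8, 2)])
v9: WRITE a=6  (a history now [(3, 28), (7, 30), (8, 2), (9, 6)])
v10: WRITE b=29  (b history now [(4, 9), (10, 29)])
v11: WRITE a=30  (a history now [(3, 28), (7, 30), (8, 2), (9, 6), (11, 30)])
v12: WRITE b=22  (b history now [(4, 9), (10, 29), (12, 22)])
READ b @v3: history=[(4, 9), (10, 29), (12, 22)] -> no version <= 3 -> NONE
v13: WRITE c=7  (c history now [(1, 28), (2, 29), (6, 16), (13, 7)])
v14: WRITE a=1  (a history now [(3, 28), (7, 30), (8, 2), (9, 6), (11, 30), (14, 1)])
READ b @v13: history=[(4, 9), (10, 29), (12, 22)] -> pick v12 -> 22
v15: WRITE d=16  (d history now [(5, 2), (15, 16)])
v16: WRITE d=5  (d history now [(5, 2), (15, 16), (16, 5)])
v17: WRITE b=5  (b history now [(4, 9), (10, 29), (12, 22), (17, 5)])
v18: WRITE c=10  (c history now [(1, 28), (2, 29), (6, 16), (13, 7), (18, 10)])
v19: WRITE b=30  (b history now [(4, 9), (10, 29), (12, 22), (17, 5), (19, 30)])
v20: WRITE a=17  (a history now [(3, 28), (7, 30), (8, 2), (9, 6), (11, 30), (14, 1), (20, 17)])
v21: WRITE b=19  (b history now [(4, 9), (10, 29), (12, 22), (17, 5), (19, 30), (21, 19)])
READ b @v19: history=[(4, 9), (10, 29), (12, 22), (17, 5), (19, 30), (21, 19)] -> pick v19 -> 30
v22: WRITE a=3  (a history now [(3, 28), (7, 30), (8, 2), (9, 6), (11, 30), (14, 1), (20, 17), (22, 3)])
Read results in order: ['NONE', '29', '28', 'NONE', '2', 'NONE', '22', '30']
NONE count = 3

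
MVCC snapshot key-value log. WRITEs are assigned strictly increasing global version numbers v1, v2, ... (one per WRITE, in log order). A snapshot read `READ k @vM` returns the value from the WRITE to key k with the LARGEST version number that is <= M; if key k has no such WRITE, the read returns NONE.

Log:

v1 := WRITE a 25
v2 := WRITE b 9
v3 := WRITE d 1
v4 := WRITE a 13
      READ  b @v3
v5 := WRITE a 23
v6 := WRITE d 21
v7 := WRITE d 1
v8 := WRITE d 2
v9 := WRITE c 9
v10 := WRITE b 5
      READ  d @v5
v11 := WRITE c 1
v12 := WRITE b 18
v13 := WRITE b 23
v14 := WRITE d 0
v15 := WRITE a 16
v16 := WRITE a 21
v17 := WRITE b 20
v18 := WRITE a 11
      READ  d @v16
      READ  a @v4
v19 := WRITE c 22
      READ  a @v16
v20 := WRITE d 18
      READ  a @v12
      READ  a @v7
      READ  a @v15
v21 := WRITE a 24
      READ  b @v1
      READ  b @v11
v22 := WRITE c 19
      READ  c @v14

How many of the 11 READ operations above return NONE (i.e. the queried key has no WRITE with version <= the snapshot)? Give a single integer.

v1: WRITE a=25  (a history now [(1, 25)])
v2: WRITE b=9  (b history now [(2, 9)])
v3: WRITE d=1  (d history now [(3, 1)])
v4: WRITE a=13  (a history now [(1, 25), (4, 13)])
READ b @v3: history=[(2, 9)] -> pick v2 -> 9
v5: WRITE a=23  (a history now [(1, 25), (4, 13), (5, 23)])
v6: WRITE d=21  (d history now [(3, 1), (6, 21)])
v7: WRITE d=1  (d history now [(3, 1), (6, 21), (7, 1)])
v8: WRITE d=2  (d history now [(3, 1), (6, 21), (7, 1), (8, 2)])
v9: WRITE c=9  (c history now [(9, 9)])
v10: WRITE b=5  (b history now [(2, 9), (10, 5)])
READ d @v5: history=[(3, 1), (6, 21), (7, 1), (8, 2)] -> pick v3 -> 1
v11: WRITE c=1  (c history now [(9, 9), (11, 1)])
v12: WRITE b=18  (b history now [(2, 9), (10, 5), (12, 18)])
v13: WRITE b=23  (b history now [(2, 9), (10, 5), (12, 18), (13, 23)])
v14: WRITE d=0  (d history now [(3, 1), (6, 21), (7, 1), (8, 2), (14, 0)])
v15: WRITE a=16  (a history now [(1, 25), (4, 13), (5, 23), (15, 16)])
v16: WRITE a=21  (a history now [(1, 25), (4, 13), (5, 23), (15, 16), (16, 21)])
v17: WRITE b=20  (b history now [(2, 9), (10, 5), (12, 18), (13, 23), (17, 20)])
v18: WRITE a=11  (a history now [(1, 25), (4, 13), (5, 23), (15, 16), (16, 21), (18, 11)])
READ d @v16: history=[(3, 1), (6, 21), (7, 1), (8, 2), (14, 0)] -> pick v14 -> 0
READ a @v4: history=[(1, 25), (4, 13), (5, 23), (15, 16), (16, 21), (18, 11)] -> pick v4 -> 13
v19: WRITE c=22  (c history now [(9, 9), (11, 1), (19, 22)])
READ a @v16: history=[(1, 25), (4, 13), (5, 23), (15, 16), (16, 21), (18, 11)] -> pick v16 -> 21
v20: WRITE d=18  (d history now [(3, 1), (6, 21), (7, 1), (8, 2), (14, 0), (20, 18)])
READ a @v12: history=[(1, 25), (4, 13), (5, 23), (15, 16), (16, 21), (18, 11)] -> pick v5 -> 23
READ a @v7: history=[(1, 25), (4, 13), (5, 23), (15, 16), (16, 21), (18, 11)] -> pick v5 -> 23
READ a @v15: history=[(1, 25), (4, 13), (5, 23), (15, 16), (16, 21), (18, 11)] -> pick v15 -> 16
v21: WRITE a=24  (a history now [(1, 25), (4, 13), (5, 23), (15, 16), (16, 21), (18, 11), (21, 24)])
READ b @v1: history=[(2, 9), (10, 5), (12, 18), (13, 23), (17, 20)] -> no version <= 1 -> NONE
READ b @v11: history=[(2, 9), (10, 5), (12, 18), (13, 23), (17, 20)] -> pick v10 -> 5
v22: WRITE c=19  (c history now [(9, 9), (11, 1), (19, 22), (22, 19)])
READ c @v14: history=[(9, 9), (11, 1), (19, 22), (22, 19)] -> pick v11 -> 1
Read results in order: ['9', '1', '0', '13', '21', '23', '23', '16', 'NONE', '5', '1']
NONE count = 1

Answer: 1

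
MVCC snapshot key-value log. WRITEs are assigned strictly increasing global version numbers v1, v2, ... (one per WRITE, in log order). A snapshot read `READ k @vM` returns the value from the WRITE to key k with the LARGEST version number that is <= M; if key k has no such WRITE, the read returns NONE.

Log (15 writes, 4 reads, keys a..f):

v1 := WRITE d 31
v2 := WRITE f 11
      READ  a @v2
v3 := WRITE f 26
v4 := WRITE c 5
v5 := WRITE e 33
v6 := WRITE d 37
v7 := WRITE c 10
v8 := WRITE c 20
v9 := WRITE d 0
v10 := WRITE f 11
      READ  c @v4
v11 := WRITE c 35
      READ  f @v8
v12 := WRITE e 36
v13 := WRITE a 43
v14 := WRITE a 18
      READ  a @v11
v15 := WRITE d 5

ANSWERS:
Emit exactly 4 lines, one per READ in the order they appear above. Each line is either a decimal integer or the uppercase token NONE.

Answer: NONE
5
26
NONE

Derivation:
v1: WRITE d=31  (d history now [(1, 31)])
v2: WRITE f=11  (f history now [(2, 11)])
READ a @v2: history=[] -> no version <= 2 -> NONE
v3: WRITE f=26  (f history now [(2, 11), (3, 26)])
v4: WRITE c=5  (c history now [(4, 5)])
v5: WRITE e=33  (e history now [(5, 33)])
v6: WRITE d=37  (d history now [(1, 31), (6, 37)])
v7: WRITE c=10  (c history now [(4, 5), (7, 10)])
v8: WRITE c=20  (c history now [(4, 5), (7, 10), (8, 20)])
v9: WRITE d=0  (d history now [(1, 31), (6, 37), (9, 0)])
v10: WRITE f=11  (f history now [(2, 11), (3, 26), (10, 11)])
READ c @v4: history=[(4, 5), (7, 10), (8, 20)] -> pick v4 -> 5
v11: WRITE c=35  (c history now [(4, 5), (7, 10), (8, 20), (11, 35)])
READ f @v8: history=[(2, 11), (3, 26), (10, 11)] -> pick v3 -> 26
v12: WRITE e=36  (e history now [(5, 33), (12, 36)])
v13: WRITE a=43  (a history now [(13, 43)])
v14: WRITE a=18  (a history now [(13, 43), (14, 18)])
READ a @v11: history=[(13, 43), (14, 18)] -> no version <= 11 -> NONE
v15: WRITE d=5  (d history now [(1, 31), (6, 37), (9, 0), (15, 5)])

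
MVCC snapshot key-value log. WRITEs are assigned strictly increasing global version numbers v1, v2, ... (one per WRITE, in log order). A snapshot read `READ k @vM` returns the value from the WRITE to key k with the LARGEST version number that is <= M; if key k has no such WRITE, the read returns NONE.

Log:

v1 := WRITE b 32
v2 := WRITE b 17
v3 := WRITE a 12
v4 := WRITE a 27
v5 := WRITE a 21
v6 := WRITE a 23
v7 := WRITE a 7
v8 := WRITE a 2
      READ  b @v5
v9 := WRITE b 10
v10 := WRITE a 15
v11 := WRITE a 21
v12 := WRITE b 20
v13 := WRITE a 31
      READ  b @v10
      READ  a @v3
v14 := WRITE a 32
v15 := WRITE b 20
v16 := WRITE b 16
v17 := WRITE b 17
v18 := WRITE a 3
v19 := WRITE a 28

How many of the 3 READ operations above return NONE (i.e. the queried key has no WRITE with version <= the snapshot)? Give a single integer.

Answer: 0

Derivation:
v1: WRITE b=32  (b history now [(1, 32)])
v2: WRITE b=17  (b history now [(1, 32), (2, 17)])
v3: WRITE a=12  (a history now [(3, 12)])
v4: WRITE a=27  (a history now [(3, 12), (4, 27)])
v5: WRITE a=21  (a history now [(3, 12), (4, 27), (5, 21)])
v6: WRITE a=23  (a history now [(3, 12), (4, 27), (5, 21), (6, 23)])
v7: WRITE a=7  (a history now [(3, 12), (4, 27), (5, 21), (6, 23), (7, 7)])
v8: WRITE a=2  (a history now [(3, 12), (4, 27), (5, 21), (6, 23), (7, 7), (8, 2)])
READ b @v5: history=[(1, 32), (2, 17)] -> pick v2 -> 17
v9: WRITE b=10  (b history now [(1, 32), (2, 17), (9, 10)])
v10: WRITE a=15  (a history now [(3, 12), (4, 27), (5, 21), (6, 23), (7, 7), (8, 2), (10, 15)])
v11: WRITE a=21  (a history now [(3, 12), (4, 27), (5, 21), (6, 23), (7, 7), (8, 2), (10, 15), (11, 21)])
v12: WRITE b=20  (b history now [(1, 32), (2, 17), (9, 10), (12, 20)])
v13: WRITE a=31  (a history now [(3, 12), (4, 27), (5, 21), (6, 23), (7, 7), (8, 2), (10, 15), (11, 21), (13, 31)])
READ b @v10: history=[(1, 32), (2, 17), (9, 10), (12, 20)] -> pick v9 -> 10
READ a @v3: history=[(3, 12), (4, 27), (5, 21), (6, 23), (7, 7), (8, 2), (10, 15), (11, 21), (13, 31)] -> pick v3 -> 12
v14: WRITE a=32  (a history now [(3, 12), (4, 27), (5, 21), (6, 23), (7, 7), (8, 2), (10, 15), (11, 21), (13, 31), (14, 32)])
v15: WRITE b=20  (b history now [(1, 32), (2, 17), (9, 10), (12, 20), (15, 20)])
v16: WRITE b=16  (b history now [(1, 32), (2, 17), (9, 10), (12, 20), (15, 20), (16, 16)])
v17: WRITE b=17  (b history now [(1, 32), (2, 17), (9, 10), (12, 20), (15, 20), (16, 16), (17, 17)])
v18: WRITE a=3  (a history now [(3, 12), (4, 27), (5, 21), (6, 23), (7, 7), (8, 2), (10, 15), (11, 21), (13, 31), (14, 32), (18, 3)])
v19: WRITE a=28  (a history now [(3, 12), (4, 27), (5, 21), (6, 23), (7, 7), (8, 2), (10, 15), (11, 21), (13, 31), (14, 32), (18, 3), (19, 28)])
Read results in order: ['17', '10', '12']
NONE count = 0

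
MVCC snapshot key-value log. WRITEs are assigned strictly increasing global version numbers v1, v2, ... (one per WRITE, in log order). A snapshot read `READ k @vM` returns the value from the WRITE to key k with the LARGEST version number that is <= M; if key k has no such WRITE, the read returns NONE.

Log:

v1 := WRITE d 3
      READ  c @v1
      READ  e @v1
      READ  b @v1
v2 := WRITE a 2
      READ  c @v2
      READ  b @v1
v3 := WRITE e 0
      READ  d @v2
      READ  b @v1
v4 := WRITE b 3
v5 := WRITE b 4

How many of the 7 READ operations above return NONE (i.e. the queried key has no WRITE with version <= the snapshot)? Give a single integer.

v1: WRITE d=3  (d history now [(1, 3)])
READ c @v1: history=[] -> no version <= 1 -> NONE
READ e @v1: history=[] -> no version <= 1 -> NONE
READ b @v1: history=[] -> no version <= 1 -> NONE
v2: WRITE a=2  (a history now [(2, 2)])
READ c @v2: history=[] -> no version <= 2 -> NONE
READ b @v1: history=[] -> no version <= 1 -> NONE
v3: WRITE e=0  (e history now [(3, 0)])
READ d @v2: history=[(1, 3)] -> pick v1 -> 3
READ b @v1: history=[] -> no version <= 1 -> NONE
v4: WRITE b=3  (b history now [(4, 3)])
v5: WRITE b=4  (b history now [(4, 3), (5, 4)])
Read results in order: ['NONE', 'NONE', 'NONE', 'NONE', 'NONE', '3', 'NONE']
NONE count = 6

Answer: 6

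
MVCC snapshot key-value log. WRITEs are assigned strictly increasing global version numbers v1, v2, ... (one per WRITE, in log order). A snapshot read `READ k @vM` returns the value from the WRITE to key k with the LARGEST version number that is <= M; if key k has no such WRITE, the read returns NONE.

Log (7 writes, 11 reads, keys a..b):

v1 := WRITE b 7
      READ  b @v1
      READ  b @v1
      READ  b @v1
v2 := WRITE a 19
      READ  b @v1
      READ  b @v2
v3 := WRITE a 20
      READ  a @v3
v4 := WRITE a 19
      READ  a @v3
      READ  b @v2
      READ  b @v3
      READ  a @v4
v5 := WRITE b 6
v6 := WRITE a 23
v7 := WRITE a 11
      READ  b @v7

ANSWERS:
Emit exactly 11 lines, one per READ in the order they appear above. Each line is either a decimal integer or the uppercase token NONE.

v1: WRITE b=7  (b history now [(1, 7)])
READ b @v1: history=[(1, 7)] -> pick v1 -> 7
READ b @v1: history=[(1, 7)] -> pick v1 -> 7
READ b @v1: history=[(1, 7)] -> pick v1 -> 7
v2: WRITE a=19  (a history now [(2, 19)])
READ b @v1: history=[(1, 7)] -> pick v1 -> 7
READ b @v2: history=[(1, 7)] -> pick v1 -> 7
v3: WRITE a=20  (a history now [(2, 19), (3, 20)])
READ a @v3: history=[(2, 19), (3, 20)] -> pick v3 -> 20
v4: WRITE a=19  (a history now [(2, 19), (3, 20), (4, 19)])
READ a @v3: history=[(2, 19), (3, 20), (4, 19)] -> pick v3 -> 20
READ b @v2: history=[(1, 7)] -> pick v1 -> 7
READ b @v3: history=[(1, 7)] -> pick v1 -> 7
READ a @v4: history=[(2, 19), (3, 20), (4, 19)] -> pick v4 -> 19
v5: WRITE b=6  (b history now [(1, 7), (5, 6)])
v6: WRITE a=23  (a history now [(2, 19), (3, 20), (4, 19), (6, 23)])
v7: WRITE a=11  (a history now [(2, 19), (3, 20), (4, 19), (6, 23), (7, 11)])
READ b @v7: history=[(1, 7), (5, 6)] -> pick v5 -> 6

Answer: 7
7
7
7
7
20
20
7
7
19
6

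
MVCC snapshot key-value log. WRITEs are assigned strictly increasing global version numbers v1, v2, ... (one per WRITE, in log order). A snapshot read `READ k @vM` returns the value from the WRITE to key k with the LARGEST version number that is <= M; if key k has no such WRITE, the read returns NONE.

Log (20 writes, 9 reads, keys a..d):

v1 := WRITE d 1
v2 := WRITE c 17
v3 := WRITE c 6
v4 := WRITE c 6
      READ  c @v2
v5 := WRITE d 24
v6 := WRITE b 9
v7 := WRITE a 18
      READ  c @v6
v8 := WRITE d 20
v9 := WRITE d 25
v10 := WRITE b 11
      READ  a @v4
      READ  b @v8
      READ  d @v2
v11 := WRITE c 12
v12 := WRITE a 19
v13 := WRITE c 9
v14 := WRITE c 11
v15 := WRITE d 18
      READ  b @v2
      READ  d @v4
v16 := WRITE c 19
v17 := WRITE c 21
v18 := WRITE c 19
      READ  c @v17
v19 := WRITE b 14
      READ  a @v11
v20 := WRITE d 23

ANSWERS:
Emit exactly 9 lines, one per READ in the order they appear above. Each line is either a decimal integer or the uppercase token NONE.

v1: WRITE d=1  (d history now [(1, 1)])
v2: WRITE c=17  (c history now [(2, 17)])
v3: WRITE c=6  (c history now [(2, 17), (3, 6)])
v4: WRITE c=6  (c history now [(2, 17), (3, 6), (4, 6)])
READ c @v2: history=[(2, 17), (3, 6), (4, 6)] -> pick v2 -> 17
v5: WRITE d=24  (d history now [(1, 1), (5, 24)])
v6: WRITE b=9  (b history now [(6, 9)])
v7: WRITE a=18  (a history now [(7, 18)])
READ c @v6: history=[(2, 17), (3, 6), (4, 6)] -> pick v4 -> 6
v8: WRITE d=20  (d history now [(1, 1), (5, 24), (8, 20)])
v9: WRITE d=25  (d history now [(1, 1), (5, 24), (8, 20), (9, 25)])
v10: WRITE b=11  (b history now [(6, 9), (10, 11)])
READ a @v4: history=[(7, 18)] -> no version <= 4 -> NONE
READ b @v8: history=[(6, 9), (10, 11)] -> pick v6 -> 9
READ d @v2: history=[(1, 1), (5, 24), (8, 20), (9, 25)] -> pick v1 -> 1
v11: WRITE c=12  (c history now [(2, 17), (3, 6), (4, 6), (11, 12)])
v12: WRITE a=19  (a history now [(7, 18), (12, 19)])
v13: WRITE c=9  (c history now [(2, 17), (3, 6), (4, 6), (11, 12), (13, 9)])
v14: WRITE c=11  (c history now [(2, 17), (3, 6), (4, 6), (11, 12), (13, 9), (14, 11)])
v15: WRITE d=18  (d history now [(1, 1), (5, 24), (8, 20), (9, 25), (15, 18)])
READ b @v2: history=[(6, 9), (10, 11)] -> no version <= 2 -> NONE
READ d @v4: history=[(1, 1), (5, 24), (8, 20), (9, 25), (15, 18)] -> pick v1 -> 1
v16: WRITE c=19  (c history now [(2, 17), (3, 6), (4, 6), (11, 12), (13, 9), (14, 11), (16, 19)])
v17: WRITE c=21  (c history now [(2, 17), (3, 6), (4, 6), (11, 12), (13, 9), (14, 11), (16, 19), (17, 21)])
v18: WRITE c=19  (c history now [(2, 17), (3, 6), (4, 6), (11, 12), (13, 9), (14, 11), (16, 19), (17, 21), (18, 19)])
READ c @v17: history=[(2, 17), (3, 6), (4, 6), (11, 12), (13, 9), (14, 11), (16, 19), (17, 21), (18, 19)] -> pick v17 -> 21
v19: WRITE b=14  (b history now [(6, 9), (10, 11), (19, 14)])
READ a @v11: history=[(7, 18), (12, 19)] -> pick v7 -> 18
v20: WRITE d=23  (d history now [(1, 1), (5, 24), (8, 20), (9, 25), (15, 18), (20, 23)])

Answer: 17
6
NONE
9
1
NONE
1
21
18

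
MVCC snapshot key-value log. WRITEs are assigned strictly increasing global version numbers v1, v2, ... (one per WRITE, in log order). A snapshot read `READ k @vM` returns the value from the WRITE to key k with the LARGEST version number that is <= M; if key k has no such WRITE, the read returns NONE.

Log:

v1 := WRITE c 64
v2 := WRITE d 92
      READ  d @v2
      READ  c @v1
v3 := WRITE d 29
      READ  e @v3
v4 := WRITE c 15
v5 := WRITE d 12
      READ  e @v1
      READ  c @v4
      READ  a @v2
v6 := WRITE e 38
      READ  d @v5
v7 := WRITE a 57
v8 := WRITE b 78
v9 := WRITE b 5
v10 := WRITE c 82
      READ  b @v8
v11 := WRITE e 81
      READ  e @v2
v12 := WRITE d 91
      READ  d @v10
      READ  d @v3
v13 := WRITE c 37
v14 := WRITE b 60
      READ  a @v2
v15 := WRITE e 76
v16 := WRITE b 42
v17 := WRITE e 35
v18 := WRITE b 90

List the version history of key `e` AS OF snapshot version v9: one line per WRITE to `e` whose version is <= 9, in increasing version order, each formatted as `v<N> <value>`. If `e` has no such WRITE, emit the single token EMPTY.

Scan writes for key=e with version <= 9:
  v1 WRITE c 64 -> skip
  v2 WRITE d 92 -> skip
  v3 WRITE d 29 -> skip
  v4 WRITE c 15 -> skip
  v5 WRITE d 12 -> skip
  v6 WRITE e 38 -> keep
  v7 WRITE a 57 -> skip
  v8 WRITE b 78 -> skip
  v9 WRITE b 5 -> skip
  v10 WRITE c 82 -> skip
  v11 WRITE e 81 -> drop (> snap)
  v12 WRITE d 91 -> skip
  v13 WRITE c 37 -> skip
  v14 WRITE b 60 -> skip
  v15 WRITE e 76 -> drop (> snap)
  v16 WRITE b 42 -> skip
  v17 WRITE e 35 -> drop (> snap)
  v18 WRITE b 90 -> skip
Collected: [(6, 38)]

Answer: v6 38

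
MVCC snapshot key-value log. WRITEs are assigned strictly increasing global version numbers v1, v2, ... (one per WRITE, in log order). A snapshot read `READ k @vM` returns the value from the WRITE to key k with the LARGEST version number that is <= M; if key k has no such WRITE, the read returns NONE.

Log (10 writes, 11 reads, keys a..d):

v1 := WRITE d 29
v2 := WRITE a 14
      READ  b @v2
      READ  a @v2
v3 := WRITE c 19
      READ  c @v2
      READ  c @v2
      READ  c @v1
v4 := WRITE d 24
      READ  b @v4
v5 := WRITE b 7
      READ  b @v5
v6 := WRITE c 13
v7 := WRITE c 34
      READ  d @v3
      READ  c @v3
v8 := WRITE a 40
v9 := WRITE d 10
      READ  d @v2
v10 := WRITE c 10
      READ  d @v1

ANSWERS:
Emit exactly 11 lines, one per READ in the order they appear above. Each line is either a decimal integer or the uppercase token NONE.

Answer: NONE
14
NONE
NONE
NONE
NONE
7
29
19
29
29

Derivation:
v1: WRITE d=29  (d history now [(1, 29)])
v2: WRITE a=14  (a history now [(2, 14)])
READ b @v2: history=[] -> no version <= 2 -> NONE
READ a @v2: history=[(2, 14)] -> pick v2 -> 14
v3: WRITE c=19  (c history now [(3, 19)])
READ c @v2: history=[(3, 19)] -> no version <= 2 -> NONE
READ c @v2: history=[(3, 19)] -> no version <= 2 -> NONE
READ c @v1: history=[(3, 19)] -> no version <= 1 -> NONE
v4: WRITE d=24  (d history now [(1, 29), (4, 24)])
READ b @v4: history=[] -> no version <= 4 -> NONE
v5: WRITE b=7  (b history now [(5, 7)])
READ b @v5: history=[(5, 7)] -> pick v5 -> 7
v6: WRITE c=13  (c history now [(3, 19), (6, 13)])
v7: WRITE c=34  (c history now [(3, 19), (6, 13), (7, 34)])
READ d @v3: history=[(1, 29), (4, 24)] -> pick v1 -> 29
READ c @v3: history=[(3, 19), (6, 13), (7, 34)] -> pick v3 -> 19
v8: WRITE a=40  (a history now [(2, 14), (8, 40)])
v9: WRITE d=10  (d history now [(1, 29), (4, 24), (9, 10)])
READ d @v2: history=[(1, 29), (4, 24), (9, 10)] -> pick v1 -> 29
v10: WRITE c=10  (c history now [(3, 19), (6, 13), (7, 34), (10, 10)])
READ d @v1: history=[(1, 29), (4, 24), (9, 10)] -> pick v1 -> 29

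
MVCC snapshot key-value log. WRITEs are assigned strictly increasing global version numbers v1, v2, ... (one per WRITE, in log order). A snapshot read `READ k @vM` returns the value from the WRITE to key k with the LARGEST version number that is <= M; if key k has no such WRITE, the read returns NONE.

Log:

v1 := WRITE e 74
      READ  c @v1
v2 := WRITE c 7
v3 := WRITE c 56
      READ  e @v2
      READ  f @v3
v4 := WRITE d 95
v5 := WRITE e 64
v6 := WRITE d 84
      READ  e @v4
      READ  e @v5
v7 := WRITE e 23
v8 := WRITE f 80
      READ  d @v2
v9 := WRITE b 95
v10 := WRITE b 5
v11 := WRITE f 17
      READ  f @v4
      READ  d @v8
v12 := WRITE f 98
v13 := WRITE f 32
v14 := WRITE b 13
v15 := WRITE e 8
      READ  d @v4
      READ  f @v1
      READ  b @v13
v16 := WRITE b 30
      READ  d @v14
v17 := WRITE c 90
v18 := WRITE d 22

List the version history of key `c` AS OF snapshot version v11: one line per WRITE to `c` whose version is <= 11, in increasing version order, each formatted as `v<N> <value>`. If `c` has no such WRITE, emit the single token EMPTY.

Scan writes for key=c with version <= 11:
  v1 WRITE e 74 -> skip
  v2 WRITE c 7 -> keep
  v3 WRITE c 56 -> keep
  v4 WRITE d 95 -> skip
  v5 WRITE e 64 -> skip
  v6 WRITE d 84 -> skip
  v7 WRITE e 23 -> skip
  v8 WRITE f 80 -> skip
  v9 WRITE b 95 -> skip
  v10 WRITE b 5 -> skip
  v11 WRITE f 17 -> skip
  v12 WRITE f 98 -> skip
  v13 WRITE f 32 -> skip
  v14 WRITE b 13 -> skip
  v15 WRITE e 8 -> skip
  v16 WRITE b 30 -> skip
  v17 WRITE c 90 -> drop (> snap)
  v18 WRITE d 22 -> skip
Collected: [(2, 7), (3, 56)]

Answer: v2 7
v3 56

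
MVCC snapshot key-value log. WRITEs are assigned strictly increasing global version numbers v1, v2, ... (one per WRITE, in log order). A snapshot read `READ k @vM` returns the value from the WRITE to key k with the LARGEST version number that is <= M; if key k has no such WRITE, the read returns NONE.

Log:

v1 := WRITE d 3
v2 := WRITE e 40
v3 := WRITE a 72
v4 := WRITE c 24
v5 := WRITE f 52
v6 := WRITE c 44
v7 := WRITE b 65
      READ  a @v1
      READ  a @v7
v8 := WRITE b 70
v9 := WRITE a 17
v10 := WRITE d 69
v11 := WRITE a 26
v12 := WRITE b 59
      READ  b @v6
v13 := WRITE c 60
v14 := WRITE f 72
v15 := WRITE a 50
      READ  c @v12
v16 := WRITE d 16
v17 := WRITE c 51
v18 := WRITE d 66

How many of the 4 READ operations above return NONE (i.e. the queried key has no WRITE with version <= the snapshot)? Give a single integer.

v1: WRITE d=3  (d history now [(1, 3)])
v2: WRITE e=40  (e history now [(2, 40)])
v3: WRITE a=72  (a history now [(3, 72)])
v4: WRITE c=24  (c history now [(4, 24)])
v5: WRITE f=52  (f history now [(5, 52)])
v6: WRITE c=44  (c history now [(4, 24), (6, 44)])
v7: WRITE b=65  (b history now [(7, 65)])
READ a @v1: history=[(3, 72)] -> no version <= 1 -> NONE
READ a @v7: history=[(3, 72)] -> pick v3 -> 72
v8: WRITE b=70  (b history now [(7, 65), (8, 70)])
v9: WRITE a=17  (a history now [(3, 72), (9, 17)])
v10: WRITE d=69  (d history now [(1, 3), (10, 69)])
v11: WRITE a=26  (a history now [(3, 72), (9, 17), (11, 26)])
v12: WRITE b=59  (b history now [(7, 65), (8, 70), (12, 59)])
READ b @v6: history=[(7, 65), (8, 70), (12, 59)] -> no version <= 6 -> NONE
v13: WRITE c=60  (c history now [(4, 24), (6, 44), (13, 60)])
v14: WRITE f=72  (f history now [(5, 52), (14, 72)])
v15: WRITE a=50  (a history now [(3, 72), (9, 17), (11, 26), (15, 50)])
READ c @v12: history=[(4, 24), (6, 44), (13, 60)] -> pick v6 -> 44
v16: WRITE d=16  (d history now [(1, 3), (10, 69), (16, 16)])
v17: WRITE c=51  (c history now [(4, 24), (6, 44), (13, 60), (17, 51)])
v18: WRITE d=66  (d history now [(1, 3), (10, 69), (16, 16), (18, 66)])
Read results in order: ['NONE', '72', 'NONE', '44']
NONE count = 2

Answer: 2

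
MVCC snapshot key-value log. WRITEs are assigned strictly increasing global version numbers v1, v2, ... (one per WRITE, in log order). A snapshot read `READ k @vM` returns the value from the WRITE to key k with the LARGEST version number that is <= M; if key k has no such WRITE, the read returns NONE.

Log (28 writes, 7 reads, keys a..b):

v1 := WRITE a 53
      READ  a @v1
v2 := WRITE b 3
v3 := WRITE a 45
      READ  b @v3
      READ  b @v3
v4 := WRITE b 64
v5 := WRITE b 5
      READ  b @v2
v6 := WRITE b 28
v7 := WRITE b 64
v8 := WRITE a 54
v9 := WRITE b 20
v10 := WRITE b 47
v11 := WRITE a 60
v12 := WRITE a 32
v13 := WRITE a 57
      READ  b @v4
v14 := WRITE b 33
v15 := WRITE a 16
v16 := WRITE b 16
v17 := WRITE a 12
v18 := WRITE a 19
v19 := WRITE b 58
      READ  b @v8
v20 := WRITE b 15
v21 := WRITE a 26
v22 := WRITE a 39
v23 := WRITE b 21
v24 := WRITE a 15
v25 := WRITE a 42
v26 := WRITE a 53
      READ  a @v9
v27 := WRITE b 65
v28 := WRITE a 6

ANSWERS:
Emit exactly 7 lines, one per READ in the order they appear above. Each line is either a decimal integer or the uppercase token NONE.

Answer: 53
3
3
3
64
64
54

Derivation:
v1: WRITE a=53  (a history now [(1, 53)])
READ a @v1: history=[(1, 53)] -> pick v1 -> 53
v2: WRITE b=3  (b history now [(2, 3)])
v3: WRITE a=45  (a history now [(1, 53), (3, 45)])
READ b @v3: history=[(2, 3)] -> pick v2 -> 3
READ b @v3: history=[(2, 3)] -> pick v2 -> 3
v4: WRITE b=64  (b history now [(2, 3), (4, 64)])
v5: WRITE b=5  (b history now [(2, 3), (4, 64), (5, 5)])
READ b @v2: history=[(2, 3), (4, 64), (5, 5)] -> pick v2 -> 3
v6: WRITE b=28  (b history now [(2, 3), (4, 64), (5, 5), (6, 28)])
v7: WRITE b=64  (b history now [(2, 3), (4, 64), (5, 5), (6, 28), (7, 64)])
v8: WRITE a=54  (a history now [(1, 53), (3, 45), (8, 54)])
v9: WRITE b=20  (b history now [(2, 3), (4, 64), (5, 5), (6, 28), (7, 64), (9, 20)])
v10: WRITE b=47  (b history now [(2, 3), (4, 64), (5, 5), (6, 28), (7, 64), (9, 20), (10, 47)])
v11: WRITE a=60  (a history now [(1, 53), (3, 45), (8, 54), (11, 60)])
v12: WRITE a=32  (a history now [(1, 53), (3, 45), (8, 54), (11, 60), (12, 32)])
v13: WRITE a=57  (a history now [(1, 53), (3, 45), (8, 54), (11, 60), (12, 32), (13, 57)])
READ b @v4: history=[(2, 3), (4, 64), (5, 5), (6, 28), (7, 64), (9, 20), (10, 47)] -> pick v4 -> 64
v14: WRITE b=33  (b history now [(2, 3), (4, 64), (5, 5), (6, 28), (7, 64), (9, 20), (10, 47), (14, 33)])
v15: WRITE a=16  (a history now [(1, 53), (3, 45), (8, 54), (11, 60), (12, 32), (13, 57), (15, 16)])
v16: WRITE b=16  (b history now [(2, 3), (4, 64), (5, 5), (6, 28), (7, 64), (9, 20), (10, 47), (14, 33), (16, 16)])
v17: WRITE a=12  (a history now [(1, 53), (3, 45), (8, 54), (11, 60), (12, 32), (13, 57), (15, 16), (17, 12)])
v18: WRITE a=19  (a history now [(1, 53), (3, 45), (8, 54), (11, 60), (12, 32), (13, 57), (15, 16), (17, 12), (18, 19)])
v19: WRITE b=58  (b history now [(2, 3), (4, 64), (5, 5), (6, 28), (7, 64), (9, 20), (10, 47), (14, 33), (16, 16), (19, 58)])
READ b @v8: history=[(2, 3), (4, 64), (5, 5), (6, 28), (7, 64), (9, 20), (10, 47), (14, 33), (16, 16), (19, 58)] -> pick v7 -> 64
v20: WRITE b=15  (b history now [(2, 3), (4, 64), (5, 5), (6, 28), (7, 64), (9, 20), (10, 47), (14, 33), (16, 16), (19, 58), (20, 15)])
v21: WRITE a=26  (a history now [(1, 53), (3, 45), (8, 54), (11, 60), (12, 32), (13, 57), (15, 16), (17, 12), (18, 19), (21, 26)])
v22: WRITE a=39  (a history now [(1, 53), (3, 45), (8, 54), (11, 60), (12, 32), (13, 57), (15, 16), (17, 12), (18, 19), (21, 26), (22, 39)])
v23: WRITE b=21  (b history now [(2, 3), (4, 64), (5, 5), (6, 28), (7, 64), (9, 20), (10, 47), (14, 33), (16, 16), (19, 58), (20, 15), (23, 21)])
v24: WRITE a=15  (a history now [(1, 53), (3, 45), (8, 54), (11, 60), (12, 32), (13, 57), (15, 16), (17, 12), (18, 19), (21, 26), (22, 39), (24, 15)])
v25: WRITE a=42  (a history now [(1, 53), (3, 45), (8, 54), (11, 60), (12, 32), (13, 57), (15, 16), (17, 12), (18, 19), (21, 26), (22, 39), (24, 15), (25, 42)])
v26: WRITE a=53  (a history now [(1, 53), (3, 45), (8, 54), (11, 60), (12, 32), (13, 57), (15, 16), (17, 12), (18, 19), (21, 26), (22, 39), (24, 15), (25, 42), (26, 53)])
READ a @v9: history=[(1, 53), (3, 45), (8, 54), (11, 60), (12, 32), (13, 57), (15, 16), (17, 12), (18, 19), (21, 26), (22, 39), (24, 15), (25, 42), (26, 53)] -> pick v8 -> 54
v27: WRITE b=65  (b history now [(2, 3), (4, 64), (5, 5), (6, 28), (7, 64), (9, 20), (10, 47), (14, 33), (16, 16), (19, 58), (20, 15), (23, 21), (27, 65)])
v28: WRITE a=6  (a history now [(1, 53), (3, 45), (8, 54), (11, 60), (12, 32), (13, 57), (15, 16), (17, 12), (18, 19), (21, 26), (22, 39), (24, 15), (25, 42), (26, 53), (28, 6)])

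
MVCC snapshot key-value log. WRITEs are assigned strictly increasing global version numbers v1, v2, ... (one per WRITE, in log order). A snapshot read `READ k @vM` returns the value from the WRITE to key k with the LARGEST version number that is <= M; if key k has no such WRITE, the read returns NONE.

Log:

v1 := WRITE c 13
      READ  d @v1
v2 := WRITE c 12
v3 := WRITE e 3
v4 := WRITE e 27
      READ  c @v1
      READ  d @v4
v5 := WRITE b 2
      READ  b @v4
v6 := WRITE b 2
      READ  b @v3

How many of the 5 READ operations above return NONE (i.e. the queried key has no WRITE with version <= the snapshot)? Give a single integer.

Answer: 4

Derivation:
v1: WRITE c=13  (c history now [(1, 13)])
READ d @v1: history=[] -> no version <= 1 -> NONE
v2: WRITE c=12  (c history now [(1, 13), (2, 12)])
v3: WRITE e=3  (e history now [(3, 3)])
v4: WRITE e=27  (e history now [(3, 3), (4, 27)])
READ c @v1: history=[(1, 13), (2, 12)] -> pick v1 -> 13
READ d @v4: history=[] -> no version <= 4 -> NONE
v5: WRITE b=2  (b history now [(5, 2)])
READ b @v4: history=[(5, 2)] -> no version <= 4 -> NONE
v6: WRITE b=2  (b history now [(5, 2), (6, 2)])
READ b @v3: history=[(5, 2), (6, 2)] -> no version <= 3 -> NONE
Read results in order: ['NONE', '13', 'NONE', 'NONE', 'NONE']
NONE count = 4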